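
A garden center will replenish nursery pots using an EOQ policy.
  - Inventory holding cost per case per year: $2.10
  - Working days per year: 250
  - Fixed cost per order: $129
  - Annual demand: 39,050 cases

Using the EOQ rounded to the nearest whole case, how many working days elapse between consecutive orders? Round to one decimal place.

Q* = √(2·D·S / H) = √(2·39,050·129 / 2.1) = √4,797,571.4 ≈ 2,190.34 → Q = 2,190 cases
Cycle time = (working days × Q)/D = (250 × 2,190) / 39,050 = 14.020 days

14.0 days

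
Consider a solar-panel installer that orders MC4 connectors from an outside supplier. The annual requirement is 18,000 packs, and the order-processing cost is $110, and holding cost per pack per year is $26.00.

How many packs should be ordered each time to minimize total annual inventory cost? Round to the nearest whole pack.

390 packs

EOQ = √(2DS/H) = √(2 × 18,000 × 110 / 26)
    = √(152,307.69) ≈ 390.27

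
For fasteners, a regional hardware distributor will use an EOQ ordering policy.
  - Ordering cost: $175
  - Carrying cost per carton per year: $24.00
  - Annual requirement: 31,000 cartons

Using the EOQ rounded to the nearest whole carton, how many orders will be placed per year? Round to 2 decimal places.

EOQ = √(2DS/H) = √(2 × 31,000 × 175 / 24)
    = √(452,083.33) ≈ 672.37 → Q = 672
N = D/Q = 31,000/672 ≈ 46.131 orders/yr

46.13 orders per year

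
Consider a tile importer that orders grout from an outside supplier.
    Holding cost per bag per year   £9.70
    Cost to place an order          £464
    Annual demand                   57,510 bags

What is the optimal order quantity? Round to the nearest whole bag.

Q* = √(2·D·S / H) = √(2·57,510·464 / 9.7) = √5,501,987.6 ≈ 2,345.63

2,346 bags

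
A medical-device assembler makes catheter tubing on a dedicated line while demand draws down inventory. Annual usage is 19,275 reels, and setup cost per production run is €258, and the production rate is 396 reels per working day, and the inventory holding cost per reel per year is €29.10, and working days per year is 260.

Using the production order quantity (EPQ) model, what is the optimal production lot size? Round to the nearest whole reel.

d = 19,275/260 = 74.1346 reels/day;  effective holding cost H(1 − d/p) = 29.1·(1 − 74.1346/396) = 23.65223
Q* = √(2DS / H_eff) = √(2·19,275·258 / 23.65223) ≈ 648.46

648 reels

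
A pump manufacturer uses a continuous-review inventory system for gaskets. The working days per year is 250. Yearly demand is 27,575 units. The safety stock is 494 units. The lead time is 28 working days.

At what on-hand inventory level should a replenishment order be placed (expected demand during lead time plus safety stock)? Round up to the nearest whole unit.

Daily demand d = 27,575 / 250 = 110.300 units/day
Demand during lead time = 110.300 × 28 = 3,088.40
Reorder point = 3,088.40 + 494 = 3,582.40 → round up

3,583 units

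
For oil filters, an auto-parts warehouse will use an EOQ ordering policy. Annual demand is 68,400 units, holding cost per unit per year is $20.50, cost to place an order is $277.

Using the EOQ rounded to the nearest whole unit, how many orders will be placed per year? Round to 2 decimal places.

Optimal lot size Q* = (2 × 68,400 × $277 / $20.5)^½ ≈ 1,359.58 → Q = 1,360
N = D/Q = 68,400/1,360 ≈ 50.294 orders/yr

50.29 orders per year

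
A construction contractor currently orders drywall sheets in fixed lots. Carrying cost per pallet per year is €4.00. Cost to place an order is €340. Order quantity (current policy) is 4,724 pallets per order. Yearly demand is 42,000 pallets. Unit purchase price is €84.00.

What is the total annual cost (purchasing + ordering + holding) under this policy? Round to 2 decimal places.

€3,540,470.86

Orders/yr = 42,000/4,724 = 8.891; ordering cost = 8.891 × €340 = €3,022.86
Average inventory = 4,724/2 = 2362; holding cost = 2362 × €4 = €9,448.00
Purchase cost = D·C = 42,000 × 84 = €3,528,000.00
Total = €3,022.86 + €9,448.00 + €3,528,000.00 = €3,540,470.86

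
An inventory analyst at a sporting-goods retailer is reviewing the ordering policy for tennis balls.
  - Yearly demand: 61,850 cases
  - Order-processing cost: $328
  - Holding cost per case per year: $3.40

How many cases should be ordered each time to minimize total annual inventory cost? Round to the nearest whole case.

3,454 cases

Q* = √(2·D·S / H) = √(2·61,850·328 / 3.4) = √11,933,411.8 ≈ 3,454.48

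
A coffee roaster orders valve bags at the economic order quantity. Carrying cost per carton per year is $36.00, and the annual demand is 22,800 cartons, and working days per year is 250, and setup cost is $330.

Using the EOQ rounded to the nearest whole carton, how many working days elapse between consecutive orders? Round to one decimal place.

EOQ = √(2DS/H) = √(2 × 22,800 × 330 / 36)
    = √(418,000.00) ≈ 646.53 → Q = 647 cartons
Cycle time = (working days × Q)/D = (250 × 647) / 22,800 = 7.094 days

7.1 days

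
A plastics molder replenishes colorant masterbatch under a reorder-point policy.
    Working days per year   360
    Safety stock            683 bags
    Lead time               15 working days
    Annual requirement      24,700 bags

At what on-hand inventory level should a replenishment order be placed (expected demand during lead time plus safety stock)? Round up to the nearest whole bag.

Daily demand d = 24,700 / 360 = 68.611 bags/day
Demand during lead time = 68.611 × 15 = 1,029.17
Reorder point = 1,029.17 + 683 = 1,712.17 → round up

1,713 bags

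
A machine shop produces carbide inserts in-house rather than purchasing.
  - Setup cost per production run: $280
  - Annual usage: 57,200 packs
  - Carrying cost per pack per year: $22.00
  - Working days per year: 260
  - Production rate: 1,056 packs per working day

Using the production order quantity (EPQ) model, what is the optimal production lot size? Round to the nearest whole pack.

1,356 packs

Daily demand d = 57,200/260 = 220.000; p = 1056; 1 − d/p = 0.79167
EPQ = √(2DS / (H(1 − d/p)))
    = √(2 × 57,200 × 280 / (22 × 0.79167)) ≈ 1,356.16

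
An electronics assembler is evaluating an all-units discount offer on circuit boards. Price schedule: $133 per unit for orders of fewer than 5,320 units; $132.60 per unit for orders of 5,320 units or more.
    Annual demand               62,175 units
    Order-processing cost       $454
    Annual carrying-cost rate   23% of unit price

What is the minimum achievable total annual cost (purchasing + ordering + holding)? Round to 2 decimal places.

H₁ = 23%×$133 = $30.5900;  H₂ = 23%×$132.60 = $30.4980
EOQ₁ = √(2×62,175×454/30.5900) = 1,358.50  (< 5,320, feasible at tier 1)
EOQ₂ = √(2×62,175×454/30.4980) = 1,360.55  (< 5,320 → use Q = 5,320 at tier-2 price)
TC(tier 1 (EOQ₁), Q≈1,358.5) = $8,310,831.65
TC(tier 2, Q≈5,320.0) = $8,330,835.59
Minimum at tier 1 (EOQ₁): $8,310,831.65

$8,310,831.65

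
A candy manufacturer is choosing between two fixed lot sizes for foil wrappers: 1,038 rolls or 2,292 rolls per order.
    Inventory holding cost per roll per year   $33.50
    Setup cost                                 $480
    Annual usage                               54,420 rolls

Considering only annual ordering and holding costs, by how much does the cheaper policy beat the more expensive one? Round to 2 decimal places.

$7,236.04

For each Q, cost = (D/Q)·S + (Q/2)·H.
TC(1,038) = (54,420/1,038)×480 + (1,038/2)×33.5 = $42,551.82
TC(2,292) = (54,420/2,292)×480 + (2,292/2)×33.5 = $49,787.86
Cheaper: Q = 1,038.  Difference = $7,236.04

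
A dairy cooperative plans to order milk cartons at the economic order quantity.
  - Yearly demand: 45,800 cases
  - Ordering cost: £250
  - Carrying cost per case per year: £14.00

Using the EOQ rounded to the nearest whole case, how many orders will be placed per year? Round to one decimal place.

Q* = √(2·D·S / H) = √(2·45,800·250 / 14) = √1,635,714.3 ≈ 1,278.95 → Q = 1,279
N = D/Q = 45,800/1,279 ≈ 35.809 orders/yr

35.8 orders per year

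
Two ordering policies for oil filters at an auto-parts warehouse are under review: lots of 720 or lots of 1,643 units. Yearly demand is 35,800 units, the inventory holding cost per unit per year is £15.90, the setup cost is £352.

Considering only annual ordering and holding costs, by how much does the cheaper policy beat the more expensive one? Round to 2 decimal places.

£2,494.50

For each Q, cost = (D/Q)·S + (Q/2)·H.
TC(720) = (35,800/720)×352 + (720/2)×15.9 = £23,226.22
TC(1,643) = (35,800/1,643)×352 + (1,643/2)×15.9 = £20,731.72
Cheaper: Q = 1,643.  Difference = £2,494.50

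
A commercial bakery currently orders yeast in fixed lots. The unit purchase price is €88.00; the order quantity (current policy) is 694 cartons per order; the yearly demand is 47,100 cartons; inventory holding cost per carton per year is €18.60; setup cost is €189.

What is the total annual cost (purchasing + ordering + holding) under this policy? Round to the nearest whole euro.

Orders/yr = 47,100/694 = 67.867; ordering cost = 67.867 × €189 = €12,826.95
Average inventory = 694/2 = 347; holding cost = 347 × €18.6 = €6,454.20
Purchase cost = D·C = 47,100 × 88 = €4,144,800.00
Total = €12,826.95 + €6,454.20 + €4,144,800.00 = €4,164,081.15

€4,164,081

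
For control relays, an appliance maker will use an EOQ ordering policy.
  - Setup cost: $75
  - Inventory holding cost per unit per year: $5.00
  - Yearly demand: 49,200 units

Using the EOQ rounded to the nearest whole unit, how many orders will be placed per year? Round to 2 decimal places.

40.49 orders per year

2DS/H = 2·49,200·75/5 = 1,476,000.00
EOQ = √1,476,000.00 ≈ 1,214.91 → Q = 1,215
N = D/Q = 49,200/1,215 ≈ 40.494 orders/yr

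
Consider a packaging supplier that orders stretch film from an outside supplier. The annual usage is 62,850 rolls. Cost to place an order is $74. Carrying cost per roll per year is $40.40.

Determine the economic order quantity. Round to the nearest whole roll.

2DS/H = 2·62,850·74/40.4 = 230,242.57
EOQ = √230,242.57 ≈ 479.84

480 rolls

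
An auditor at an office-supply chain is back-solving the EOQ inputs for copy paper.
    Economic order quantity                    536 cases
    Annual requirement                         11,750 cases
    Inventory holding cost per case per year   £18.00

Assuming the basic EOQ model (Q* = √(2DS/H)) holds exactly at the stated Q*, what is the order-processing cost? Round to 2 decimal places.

EOQ relation: Q² = 2DS/H, so rearrange for the unknown.
S = Q²H / (2D) = 536² × 18 / (2 × 11,750) = 220.0565

£220.06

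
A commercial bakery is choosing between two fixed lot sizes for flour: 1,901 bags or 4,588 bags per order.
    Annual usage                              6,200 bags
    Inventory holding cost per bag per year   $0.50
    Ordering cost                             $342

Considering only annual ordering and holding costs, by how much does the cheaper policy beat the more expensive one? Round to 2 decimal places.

$18.50

For each Q, cost = (D/Q)·S + (Q/2)·H.
TC(1,901) = (6,200/1,901)×342 + (1,901/2)×0.5 = $1,590.66
TC(4,588) = (6,200/4,588)×342 + (4,588/2)×0.5 = $1,609.16
Lots of 1,901 are cheaper by $18.50.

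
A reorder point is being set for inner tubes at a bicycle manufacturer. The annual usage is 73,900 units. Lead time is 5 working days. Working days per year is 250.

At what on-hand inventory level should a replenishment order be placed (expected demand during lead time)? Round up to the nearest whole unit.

1,478 units

Daily demand d = 73,900 / 250 = 295.600 units/day
Demand during lead time = 295.600 × 5 = 1,478.00
Reorder point = 1,478.00 → round up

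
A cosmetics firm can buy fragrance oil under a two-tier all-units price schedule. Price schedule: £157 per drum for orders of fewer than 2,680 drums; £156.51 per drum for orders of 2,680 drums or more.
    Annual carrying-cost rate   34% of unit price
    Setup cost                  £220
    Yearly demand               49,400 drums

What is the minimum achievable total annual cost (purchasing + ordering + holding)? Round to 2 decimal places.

H₁ = 34%×£157 = £53.3800;  H₂ = 34%×£156.51 = £53.2134
EOQ₁ = √(2×49,400×220/53.3800) = 638.12  (< 2,680, feasible at tier 1)
EOQ₂ = √(2×49,400×220/53.2134) = 639.12  (< 2,680 → use Q = 2,680 at tier-2 price)
TC(tier 1 (EOQ₁), Q≈638.1) = £7,789,862.70
TC(tier 2, Q≈2,680.0) = £7,806,955.18
Minimum at tier 1 (EOQ₁): £7,789,862.70

£7,789,862.70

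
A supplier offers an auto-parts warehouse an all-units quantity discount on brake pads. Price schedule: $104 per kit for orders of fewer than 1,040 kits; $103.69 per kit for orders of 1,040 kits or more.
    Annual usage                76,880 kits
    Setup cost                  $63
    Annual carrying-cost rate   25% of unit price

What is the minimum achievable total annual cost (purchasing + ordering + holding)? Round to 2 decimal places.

$7,989,824.05

H₁ = 25%×$104 = $26.0000;  H₂ = 25%×$103.69 = $25.9225
EOQ₁ = √(2×76,880×63/26.0000) = 610.39  (< 1,040, feasible at tier 1)
EOQ₂ = √(2×76,880×63/25.9225) = 611.30  (< 1,040 → use Q = 1,040 at tier-2 price)
TC(tier 1 (EOQ₁), Q≈610.4) = $8,011,390.06
TC(tier 2, Q≈1,040.0) = $7,989,824.05
Minimum at tier 2: $7,989,824.05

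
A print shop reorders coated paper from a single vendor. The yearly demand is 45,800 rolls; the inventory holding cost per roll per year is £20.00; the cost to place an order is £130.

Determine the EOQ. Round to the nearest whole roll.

772 rolls

EOQ = √(2DS/H) = √(2 × 45,800 × 130 / 20)
    = √(595,400.00) ≈ 771.62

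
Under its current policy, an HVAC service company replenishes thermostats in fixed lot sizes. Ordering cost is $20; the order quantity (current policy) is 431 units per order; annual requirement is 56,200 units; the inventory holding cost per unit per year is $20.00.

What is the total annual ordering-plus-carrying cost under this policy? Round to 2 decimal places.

Orders/yr = 56,200/431 = 130.394; ordering cost = 130.394 × $20 = $2,607.89
Average inventory = 431/2 = 215.5; holding cost = 215.5 × $20 = $4,310.00
Total = $2,607.89 + $4,310.00 = $6,917.89

$6,917.89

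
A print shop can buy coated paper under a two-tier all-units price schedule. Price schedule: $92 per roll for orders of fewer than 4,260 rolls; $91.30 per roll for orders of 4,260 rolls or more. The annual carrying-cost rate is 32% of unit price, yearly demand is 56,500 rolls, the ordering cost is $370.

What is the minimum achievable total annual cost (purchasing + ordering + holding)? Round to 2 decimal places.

H₁ = 32%×$92 = $29.4400;  H₂ = 32%×$91.30 = $29.2160
EOQ₁ = √(2×56,500×370/29.4400) = 1,191.71  (< 4,260, feasible at tier 1)
EOQ₂ = √(2×56,500×370/29.2160) = 1,196.27  (< 4,260 → use Q = 4,260 at tier-2 price)
TC(tier 1 (EOQ₁), Q≈1,191.7) = $5,233,083.99
TC(tier 2, Q≈4,260.0) = $5,225,587.36
Minimum at tier 2: $5,225,587.36

$5,225,587.36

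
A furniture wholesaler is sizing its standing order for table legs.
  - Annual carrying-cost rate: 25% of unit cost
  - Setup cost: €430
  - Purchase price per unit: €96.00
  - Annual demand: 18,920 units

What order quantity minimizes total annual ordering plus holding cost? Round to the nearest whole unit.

823 units

Carrying cost H = €96 × 25% = €24.0000/unit/yr
Q* = √(2·D·S / H) = √(2·18,920·430 / 24) = √677,966.7 ≈ 823.39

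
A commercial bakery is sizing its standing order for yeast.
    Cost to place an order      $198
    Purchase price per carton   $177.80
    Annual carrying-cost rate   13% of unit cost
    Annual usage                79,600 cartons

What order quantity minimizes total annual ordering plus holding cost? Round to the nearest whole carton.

1,168 cartons

Carrying cost H = $177.8 × 13% = $23.1140/carton/yr
Optimal lot size Q* = (2 × 79,600 × $198 / $23.114)^½ ≈ 1,167.79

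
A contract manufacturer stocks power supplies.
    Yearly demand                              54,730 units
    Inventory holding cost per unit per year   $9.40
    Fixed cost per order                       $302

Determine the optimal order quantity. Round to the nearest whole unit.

1,875 units

Q* = √(2·D·S / H) = √(2·54,730·302 / 9.4) = √3,516,693.6 ≈ 1,875.28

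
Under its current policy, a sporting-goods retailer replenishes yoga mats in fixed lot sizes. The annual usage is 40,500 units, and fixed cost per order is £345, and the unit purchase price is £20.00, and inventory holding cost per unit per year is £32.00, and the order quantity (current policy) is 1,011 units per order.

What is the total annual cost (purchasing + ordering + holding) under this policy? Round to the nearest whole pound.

£839,996

Annual ordering cost = (D/Q)·S = (40,500/1,011) × 345 = £13,820.47
Annual holding cost  = (Q/2)·H = (1,011/2) × 32 = £16,176.00
Purchase cost = D·C = 40,500 × 20 = £810,000.00
Total = £13,820.47 + £16,176.00 + £810,000.00 = £839,996.47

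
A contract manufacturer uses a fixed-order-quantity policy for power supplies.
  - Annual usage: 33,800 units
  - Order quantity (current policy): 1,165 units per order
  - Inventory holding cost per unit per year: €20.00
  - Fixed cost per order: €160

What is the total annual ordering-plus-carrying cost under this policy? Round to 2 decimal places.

€16,292.06

Ordering: D/Q × S = 33,800/1,165 × €160 = €4,642.06
Holding:  Q/2 × H = 1,165/2 × €20 = €11,650.00
Total = €4,642.06 + €11,650.00 = €16,292.06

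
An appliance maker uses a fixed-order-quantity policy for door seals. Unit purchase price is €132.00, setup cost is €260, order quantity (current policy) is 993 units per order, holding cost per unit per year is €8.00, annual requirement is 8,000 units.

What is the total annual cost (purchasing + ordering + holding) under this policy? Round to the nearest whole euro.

Ordering: D/Q × S = 8,000/993 × €260 = €2,094.66
Holding:  Q/2 × H = 993/2 × €8 = €3,972.00
Purchase cost = D·C = 8,000 × 132 = €1,056,000.00
Total = €2,094.66 + €3,972.00 + €1,056,000.00 = €1,062,066.66

€1,062,067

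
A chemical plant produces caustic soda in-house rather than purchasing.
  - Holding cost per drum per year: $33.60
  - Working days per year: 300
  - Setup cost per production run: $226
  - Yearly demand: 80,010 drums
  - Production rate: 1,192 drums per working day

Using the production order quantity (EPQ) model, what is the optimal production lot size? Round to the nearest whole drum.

d = 80,010/300 = 266.7000 drums/day;  effective holding cost H(1 − d/p) = 33.6·(1 − 266.7000/1192) = 26.08228
Q* = √(2DS / H_eff) = √(2·80,010·226 / 26.08228) ≈ 1,177.52

1,178 drums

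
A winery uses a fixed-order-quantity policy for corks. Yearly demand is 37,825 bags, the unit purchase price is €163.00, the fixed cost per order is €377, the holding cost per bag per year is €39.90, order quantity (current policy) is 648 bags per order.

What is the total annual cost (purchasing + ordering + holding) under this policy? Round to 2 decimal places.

€6,200,408.81

Orders/yr = 37,825/648 = 58.372; ordering cost = 58.372 × €377 = €22,006.21
Average inventory = 648/2 = 324; holding cost = 324 × €39.9 = €12,927.60
Purchase cost = D·C = 37,825 × 163 = €6,165,475.00
Total = €22,006.21 + €12,927.60 + €6,165,475.00 = €6,200,408.81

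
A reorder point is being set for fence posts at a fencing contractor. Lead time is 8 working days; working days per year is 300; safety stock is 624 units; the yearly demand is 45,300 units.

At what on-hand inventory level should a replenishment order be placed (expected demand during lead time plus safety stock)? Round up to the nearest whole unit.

1,832 units

Daily demand d = 45,300 / 300 = 151.000 units/day
Demand during lead time = 151.000 × 8 = 1,208.00
Reorder point = 1,208.00 + 624 = 1,832.00 → round up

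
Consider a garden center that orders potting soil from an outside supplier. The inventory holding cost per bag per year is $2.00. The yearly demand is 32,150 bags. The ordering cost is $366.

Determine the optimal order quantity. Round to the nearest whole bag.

Optimal lot size Q* = (2 × 32,150 × $366 / $2)^½ ≈ 3,430.29

3,430 bags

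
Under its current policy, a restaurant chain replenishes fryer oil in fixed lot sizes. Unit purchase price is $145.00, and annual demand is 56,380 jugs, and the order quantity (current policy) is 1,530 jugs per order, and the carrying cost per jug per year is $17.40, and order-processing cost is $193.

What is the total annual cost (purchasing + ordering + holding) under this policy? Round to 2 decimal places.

$8,195,522.99

Ordering: D/Q × S = 56,380/1,530 × $193 = $7,111.99
Holding:  Q/2 × H = 1,530/2 × $17.4 = $13,311.00
Purchase cost = D·C = 56,380 × 145 = $8,175,100.00
Total = $7,111.99 + $13,311.00 + $8,175,100.00 = $8,195,522.99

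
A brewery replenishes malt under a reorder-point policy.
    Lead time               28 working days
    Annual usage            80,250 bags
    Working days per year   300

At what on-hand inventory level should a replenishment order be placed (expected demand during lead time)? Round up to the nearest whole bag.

7,490 bags

Daily demand d = 80,250 / 300 = 267.500 bags/day
Demand during lead time = 267.500 × 28 = 7,490.00
Reorder point = 7,490.00 → round up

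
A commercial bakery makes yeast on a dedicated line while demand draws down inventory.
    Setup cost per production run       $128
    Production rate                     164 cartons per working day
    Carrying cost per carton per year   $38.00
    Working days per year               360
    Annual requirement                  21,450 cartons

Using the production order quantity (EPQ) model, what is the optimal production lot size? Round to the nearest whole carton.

476 cartons

Daily demand d = 21,450/360 = 59.583; p = 164; 1 − d/p = 0.63669
EPQ = √(2DS / (H(1 − d/p)))
    = √(2 × 21,450 × 128 / (38 × 0.63669)) ≈ 476.41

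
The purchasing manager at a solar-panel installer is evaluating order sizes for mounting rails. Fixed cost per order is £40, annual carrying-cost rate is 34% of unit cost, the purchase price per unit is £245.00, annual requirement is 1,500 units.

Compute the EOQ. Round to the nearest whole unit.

38 units

Holding cost per unit per year: H = 34% × £245 = £83.3000
EOQ = √(2DS/H) = √(2 × 1,500 × 40 / 83.3)
    = √(1,440.58) ≈ 37.95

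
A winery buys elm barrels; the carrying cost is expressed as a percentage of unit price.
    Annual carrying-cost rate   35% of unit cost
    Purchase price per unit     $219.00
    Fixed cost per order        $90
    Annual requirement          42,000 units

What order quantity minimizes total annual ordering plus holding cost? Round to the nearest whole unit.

314 units

Carrying cost H = $219 × 35% = $76.6500/unit/yr
Optimal lot size Q* = (2 × 42,000 × $90 / $76.65)^½ ≈ 314.05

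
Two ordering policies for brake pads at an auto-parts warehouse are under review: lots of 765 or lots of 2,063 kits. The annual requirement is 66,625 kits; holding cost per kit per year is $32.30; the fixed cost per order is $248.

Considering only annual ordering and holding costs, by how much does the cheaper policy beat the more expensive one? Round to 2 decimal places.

$7,373.22

TC(Q) = (D/Q)S + (Q/2)H
TC(765) = (66,625/765)×248 + (765/2)×32.3 = $33,953.44
TC(2,063) = (66,625/2,063)×248 + (2,063/2)×32.3 = $41,326.66
|ΔTC| = |$33,953.44 − $41,326.66| = $7,373.22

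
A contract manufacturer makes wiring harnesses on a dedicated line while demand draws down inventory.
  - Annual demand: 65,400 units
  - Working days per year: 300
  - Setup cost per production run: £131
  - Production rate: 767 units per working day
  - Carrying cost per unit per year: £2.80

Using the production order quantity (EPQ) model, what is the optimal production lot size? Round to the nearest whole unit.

Daily demand d = 65,400/300 = 218.000; p = 767; 1 − d/p = 0.71578
EPQ = √(2DS / (H(1 − d/p)))
    = √(2 × 65,400 × 131 / (2.8 × 0.71578)) ≈ 2,923.96

2,924 units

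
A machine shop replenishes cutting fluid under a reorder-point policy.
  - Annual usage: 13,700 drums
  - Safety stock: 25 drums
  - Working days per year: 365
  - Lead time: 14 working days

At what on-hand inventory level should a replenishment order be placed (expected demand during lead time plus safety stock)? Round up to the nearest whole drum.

551 drums

Daily demand d = 13,700 / 365 = 37.534 drums/day
Demand during lead time = 37.534 × 14 = 525.48
Reorder point = 525.48 + 25 = 550.48 → round up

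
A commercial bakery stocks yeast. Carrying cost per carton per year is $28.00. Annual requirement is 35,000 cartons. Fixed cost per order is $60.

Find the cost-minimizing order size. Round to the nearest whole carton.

387 cartons

Q* = √(2·D·S / H) = √(2·35,000·60 / 28) = √150,000.0 ≈ 387.30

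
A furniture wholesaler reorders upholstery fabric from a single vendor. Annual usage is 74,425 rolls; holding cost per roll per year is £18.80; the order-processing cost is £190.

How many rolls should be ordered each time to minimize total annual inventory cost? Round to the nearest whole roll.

2DS/H = 2·74,425·190/18.8 = 1,504,335.11
EOQ = √1,504,335.11 ≈ 1,226.51

1,227 rolls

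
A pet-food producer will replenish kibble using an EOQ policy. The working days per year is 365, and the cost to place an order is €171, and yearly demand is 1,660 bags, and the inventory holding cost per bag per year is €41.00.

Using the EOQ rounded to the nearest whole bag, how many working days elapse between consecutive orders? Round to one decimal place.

2DS/H = 2·1,660·171/41 = 13,846.83
EOQ = √13,846.83 ≈ 117.67 → Q = 118 bags
Cycle time = (working days × Q)/D = (365 × 118) / 1,660 = 25.946 days

25.9 days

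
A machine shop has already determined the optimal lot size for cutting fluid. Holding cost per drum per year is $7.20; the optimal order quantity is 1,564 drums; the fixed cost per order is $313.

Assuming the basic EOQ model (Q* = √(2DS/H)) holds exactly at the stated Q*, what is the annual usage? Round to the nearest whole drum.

EOQ relation: Q² = 2DS/H, so rearrange for the unknown.
D = Q²H / (2S) = 1,564² × 7.2 / (2 × 313) = 28,134.01

28,134 drums per year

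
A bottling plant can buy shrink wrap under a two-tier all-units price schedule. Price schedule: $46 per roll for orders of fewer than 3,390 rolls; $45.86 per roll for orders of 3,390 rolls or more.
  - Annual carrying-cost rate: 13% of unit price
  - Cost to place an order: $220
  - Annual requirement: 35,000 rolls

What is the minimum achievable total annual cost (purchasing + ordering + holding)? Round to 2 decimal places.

H₁ = 13%×$46 = $5.9800;  H₂ = 13%×$45.86 = $5.9618
EOQ₁ = √(2×35,000×220/5.9800) = 1,604.76  (< 3,390, feasible at tier 1)
EOQ₂ = √(2×35,000×220/5.9618) = 1,607.21  (< 3,390 → use Q = 3,390 at tier-2 price)
TC(tier 1 (EOQ₁), Q≈1,604.8) = $1,619,596.46
TC(tier 2, Q≈3,390.0) = $1,617,476.64
Minimum at tier 2: $1,617,476.64

$1,617,476.64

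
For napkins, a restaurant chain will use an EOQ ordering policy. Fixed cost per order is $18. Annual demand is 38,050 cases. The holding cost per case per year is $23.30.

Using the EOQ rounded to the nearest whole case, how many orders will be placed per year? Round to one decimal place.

157.2 orders per year

Optimal lot size Q* = (2 × 38,050 × $18 / $23.3)^½ ≈ 242.47 → Q = 242
Orders per year = D/Q = 38,050 / 242 = 157.231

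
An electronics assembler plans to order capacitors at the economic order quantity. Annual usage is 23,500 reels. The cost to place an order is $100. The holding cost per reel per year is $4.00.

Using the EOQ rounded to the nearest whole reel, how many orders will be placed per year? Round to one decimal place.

EOQ = √(2DS/H) = √(2 × 23,500 × 100 / 4)
    = √(1,175,000.00) ≈ 1,083.97 → Q = 1,084
N = D/Q = 23,500/1,084 ≈ 21.679 orders/yr

21.7 orders per year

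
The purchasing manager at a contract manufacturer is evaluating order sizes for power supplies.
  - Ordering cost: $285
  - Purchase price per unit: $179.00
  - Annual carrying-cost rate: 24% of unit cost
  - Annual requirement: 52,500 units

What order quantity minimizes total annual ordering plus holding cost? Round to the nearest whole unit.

835 units

Carrying cost H = $179 × 24% = $42.9600/unit/yr
EOQ = √(2DS/H) = √(2 × 52,500 × 285 / 42.96)
    = √(696,578.21) ≈ 834.61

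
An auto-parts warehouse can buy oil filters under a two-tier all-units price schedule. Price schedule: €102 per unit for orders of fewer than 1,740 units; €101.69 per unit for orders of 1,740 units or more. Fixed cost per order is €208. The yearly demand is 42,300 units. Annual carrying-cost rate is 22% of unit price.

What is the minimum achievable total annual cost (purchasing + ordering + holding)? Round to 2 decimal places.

H₁ = 22%×€102 = €22.4400;  H₂ = 22%×€101.69 = €22.3718
EOQ₁ = √(2×42,300×208/22.4400) = 885.53  (< 1,740, feasible at tier 1)
EOQ₂ = √(2×42,300×208/22.3718) = 886.88  (< 1,740 → use Q = 1,740 at tier-2 price)
TC(tier 1 (EOQ₁), Q≈885.5) = €4,334,471.39
TC(tier 2, Q≈1,740.0) = €4,326,007.02
Minimum at tier 2: €4,326,007.02

€4,326,007.02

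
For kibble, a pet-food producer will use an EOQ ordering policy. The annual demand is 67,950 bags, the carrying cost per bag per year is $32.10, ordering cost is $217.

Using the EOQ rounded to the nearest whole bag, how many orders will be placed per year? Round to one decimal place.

2DS/H = 2·67,950·217/32.1 = 918,700.93
EOQ = √918,700.93 ≈ 958.49 → Q = 958
N = D/Q = 67,950/958 ≈ 70.929 orders/yr

70.9 orders per year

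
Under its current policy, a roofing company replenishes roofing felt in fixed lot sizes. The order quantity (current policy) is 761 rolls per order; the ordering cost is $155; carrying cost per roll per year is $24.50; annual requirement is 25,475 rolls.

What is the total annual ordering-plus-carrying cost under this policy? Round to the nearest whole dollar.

$14,511

Ordering: D/Q × S = 25,475/761 × $155 = $5,188.73
Holding:  Q/2 × H = 761/2 × $24.5 = $9,322.25
Total = $5,188.73 + $9,322.25 = $14,510.98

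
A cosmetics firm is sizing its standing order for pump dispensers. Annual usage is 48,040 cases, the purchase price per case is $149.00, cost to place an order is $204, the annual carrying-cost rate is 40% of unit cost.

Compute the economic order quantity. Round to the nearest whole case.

Carrying cost H = $149 × 40% = $59.6000/case/yr
Optimal lot size Q* = (2 × 48,040 × $204 / $59.6)^½ ≈ 573.47

573 cases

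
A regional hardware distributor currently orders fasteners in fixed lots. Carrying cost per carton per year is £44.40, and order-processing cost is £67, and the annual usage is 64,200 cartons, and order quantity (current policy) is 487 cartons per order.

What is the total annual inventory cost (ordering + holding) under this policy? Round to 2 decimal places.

Annual ordering cost = (D/Q)·S = (64,200/487) × 67 = £8,832.44
Annual holding cost  = (Q/2)·H = (487/2) × 44.4 = £10,811.40
Total = £8,832.44 + £10,811.40 = £19,643.84

£19,643.84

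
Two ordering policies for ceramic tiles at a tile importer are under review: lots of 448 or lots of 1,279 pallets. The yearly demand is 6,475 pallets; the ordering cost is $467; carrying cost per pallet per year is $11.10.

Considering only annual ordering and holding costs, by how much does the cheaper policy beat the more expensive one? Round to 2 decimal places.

$226.65

For each Q, cost = (D/Q)·S + (Q/2)·H.
TC(448) = (6,475/448)×467 + (448/2)×11.1 = $9,236.01
TC(1,279) = (6,475/1,279)×467 + (1,279/2)×11.1 = $9,462.66
|ΔTC| = |$9,236.01 − $9,462.66| = $226.65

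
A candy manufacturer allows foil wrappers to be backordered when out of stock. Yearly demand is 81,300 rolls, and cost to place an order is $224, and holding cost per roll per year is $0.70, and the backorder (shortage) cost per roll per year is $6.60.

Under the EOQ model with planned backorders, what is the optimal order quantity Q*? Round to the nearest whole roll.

Basic EOQ = √(2·81,300·224/0.7) = 7,213.321
Backorder adjustment √((H+b)/b) = √((0.7+6.6)/6.6) = 1.0517
Q* = 7,213.321 × 1.0517 ≈ 7,586.21

7,586 rolls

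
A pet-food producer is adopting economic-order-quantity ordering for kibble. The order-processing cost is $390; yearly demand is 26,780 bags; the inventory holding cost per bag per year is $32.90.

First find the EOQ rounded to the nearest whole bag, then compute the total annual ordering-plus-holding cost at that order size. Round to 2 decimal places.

2DS/H = 2·26,780·390/32.9 = 634,905.78
EOQ = √634,905.78 ≈ 796.81 → Q = 797 bags
Annual ordering cost = (D/Q)·S = (26,780/797) × 390 = $13,104.39
Annual holding cost  = (Q/2)·H = (797/2) × 32.9 = $13,110.65
Total = $13,104.39 + $13,110.65 = $26,215.04

$26,215.04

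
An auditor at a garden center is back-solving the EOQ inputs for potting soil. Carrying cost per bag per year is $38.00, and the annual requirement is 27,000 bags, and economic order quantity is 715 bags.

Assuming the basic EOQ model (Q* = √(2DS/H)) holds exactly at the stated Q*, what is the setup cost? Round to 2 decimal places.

$359.75

From Q* = √(2DS/H) ⇒ Q*² = 2DS/H.
S = Q²H / (2D) = 715² × 38 / (2 × 27,000) = 359.7509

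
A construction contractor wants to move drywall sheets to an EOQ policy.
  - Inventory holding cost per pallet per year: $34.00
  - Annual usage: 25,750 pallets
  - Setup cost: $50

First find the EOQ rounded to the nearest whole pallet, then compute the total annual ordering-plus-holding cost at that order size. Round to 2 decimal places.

$9,356.82

Optimal lot size Q* = (2 × 25,750 × $50 / $34)^½ ≈ 275.20 → Q = 275 pallets
Annual ordering cost = (D/Q)·S = (25,750/275) × 50 = $4,681.82
Annual holding cost  = (Q/2)·H = (275/2) × 34 = $4,675.00
Total = $4,681.82 + $4,675.00 = $9,356.82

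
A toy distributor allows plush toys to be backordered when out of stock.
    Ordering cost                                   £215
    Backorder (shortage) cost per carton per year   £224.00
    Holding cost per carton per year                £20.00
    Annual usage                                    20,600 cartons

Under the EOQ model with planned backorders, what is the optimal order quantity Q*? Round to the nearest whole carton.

Q* = √(2DS/H) · √((H + b)/b)
   = √(2 × 20,600 × 215 / 20) · √((20 + 224) / 224)
   = 665.507 × 1.0437 ≈ 694.58

695 cartons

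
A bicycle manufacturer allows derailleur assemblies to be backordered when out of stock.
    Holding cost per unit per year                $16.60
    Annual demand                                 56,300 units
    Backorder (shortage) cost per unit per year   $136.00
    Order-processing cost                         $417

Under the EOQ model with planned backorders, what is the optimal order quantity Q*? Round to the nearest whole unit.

1,782 units

Q* = √(2DS/H) · √((H + b)/b)
   = √(2 × 56,300 × 417 / 16.6) · √((16.6 + 136) / 136)
   = 1,681.834 × 1.0593 ≈ 1,781.52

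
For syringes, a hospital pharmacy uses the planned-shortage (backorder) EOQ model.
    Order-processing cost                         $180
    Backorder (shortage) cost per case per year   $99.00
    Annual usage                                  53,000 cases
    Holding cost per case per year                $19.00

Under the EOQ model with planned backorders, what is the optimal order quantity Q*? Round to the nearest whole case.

Basic EOQ = √(2·53,000·180/19) = 1,002.103
Backorder adjustment √((H+b)/b) = √((19+99)/99) = 1.0918
Q* = 1,002.103 × 1.0918 ≈ 1,094.05

1,094 cases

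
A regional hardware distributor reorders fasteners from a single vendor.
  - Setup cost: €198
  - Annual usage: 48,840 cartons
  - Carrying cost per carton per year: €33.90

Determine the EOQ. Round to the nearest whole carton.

Q* = √(2·D·S / H) = √(2·48,840·198 / 33.9) = √570,520.4 ≈ 755.33

755 cartons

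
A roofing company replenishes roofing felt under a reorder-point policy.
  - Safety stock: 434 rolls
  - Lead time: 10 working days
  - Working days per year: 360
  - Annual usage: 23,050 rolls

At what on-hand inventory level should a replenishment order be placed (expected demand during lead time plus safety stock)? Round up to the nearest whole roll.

1,075 rolls

Daily demand d = 23,050 / 360 = 64.028 rolls/day
Demand during lead time = 64.028 × 10 = 640.28
Reorder point = 640.28 + 434 = 1,074.28 → round up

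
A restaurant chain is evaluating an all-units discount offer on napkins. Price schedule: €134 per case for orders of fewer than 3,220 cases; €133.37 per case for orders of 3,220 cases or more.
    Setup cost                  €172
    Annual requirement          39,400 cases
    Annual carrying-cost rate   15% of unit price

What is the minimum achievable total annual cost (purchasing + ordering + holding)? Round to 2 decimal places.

€5,289,091.45

H₁ = 15%×€134 = €20.1000;  H₂ = 15%×€133.37 = €20.0055
EOQ₁ = √(2×39,400×172/20.1000) = 821.16  (< 3,220, feasible at tier 1)
EOQ₂ = √(2×39,400×172/20.0055) = 823.10  (< 3,220 → use Q = 3,220 at tier-2 price)
TC(tier 1 (EOQ₁), Q≈821.2) = €5,296,105.37
TC(tier 2, Q≈3,220.0) = €5,289,091.45
Minimum at tier 2: €5,289,091.45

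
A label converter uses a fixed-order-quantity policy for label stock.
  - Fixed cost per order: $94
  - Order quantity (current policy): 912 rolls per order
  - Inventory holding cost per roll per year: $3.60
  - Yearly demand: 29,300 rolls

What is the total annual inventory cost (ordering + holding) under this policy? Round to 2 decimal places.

$4,661.56

Annual ordering cost = (D/Q)·S = (29,300/912) × 94 = $3,019.96
Annual holding cost  = (Q/2)·H = (912/2) × 3.6 = $1,641.60
Total = $3,019.96 + $1,641.60 = $4,661.56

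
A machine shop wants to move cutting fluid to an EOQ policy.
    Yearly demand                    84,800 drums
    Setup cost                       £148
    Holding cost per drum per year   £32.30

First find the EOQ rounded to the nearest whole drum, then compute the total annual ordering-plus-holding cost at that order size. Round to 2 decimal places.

Q* = √(2·D·S / H) = √(2·84,800·148 / 32.3) = √777,114.6 ≈ 881.54 → Q = 882 drums
Annual ordering cost = (D/Q)·S = (84,800/882) × 148 = £14,229.48
Annual holding cost  = (Q/2)·H = (882/2) × 32.3 = £14,244.30
Total = £14,229.48 + £14,244.30 = £28,473.78

£28,473.78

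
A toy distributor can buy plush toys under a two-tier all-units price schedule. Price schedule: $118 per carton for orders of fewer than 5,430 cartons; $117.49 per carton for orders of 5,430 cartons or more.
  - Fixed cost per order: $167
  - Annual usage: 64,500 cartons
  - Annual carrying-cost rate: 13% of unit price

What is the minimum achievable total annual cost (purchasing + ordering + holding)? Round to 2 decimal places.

$7,621,556.80

H₁ = 13%×$118 = $15.3400;  H₂ = 13%×$117.49 = $15.2737
EOQ₁ = √(2×64,500×167/15.3400) = 1,185.06  (< 5,430, feasible at tier 1)
EOQ₂ = √(2×64,500×167/15.2737) = 1,187.63  (< 5,430 → use Q = 5,430 at tier-2 price)
TC(tier 1 (EOQ₁), Q≈1,185.1) = $7,629,178.82
TC(tier 2, Q≈5,430.0) = $7,621,556.80
Minimum at tier 2: $7,621,556.80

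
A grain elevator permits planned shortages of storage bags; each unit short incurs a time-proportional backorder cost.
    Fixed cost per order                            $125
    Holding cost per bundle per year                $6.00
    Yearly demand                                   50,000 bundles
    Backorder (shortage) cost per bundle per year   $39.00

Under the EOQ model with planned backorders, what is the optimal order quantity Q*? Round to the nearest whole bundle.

1,550 bundles

Basic EOQ = √(2·50,000·125/6) = 1,443.376
Backorder adjustment √((H+b)/b) = √((6+39)/39) = 1.0742
Q* = 1,443.376 × 1.0742 ≈ 1,550.43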